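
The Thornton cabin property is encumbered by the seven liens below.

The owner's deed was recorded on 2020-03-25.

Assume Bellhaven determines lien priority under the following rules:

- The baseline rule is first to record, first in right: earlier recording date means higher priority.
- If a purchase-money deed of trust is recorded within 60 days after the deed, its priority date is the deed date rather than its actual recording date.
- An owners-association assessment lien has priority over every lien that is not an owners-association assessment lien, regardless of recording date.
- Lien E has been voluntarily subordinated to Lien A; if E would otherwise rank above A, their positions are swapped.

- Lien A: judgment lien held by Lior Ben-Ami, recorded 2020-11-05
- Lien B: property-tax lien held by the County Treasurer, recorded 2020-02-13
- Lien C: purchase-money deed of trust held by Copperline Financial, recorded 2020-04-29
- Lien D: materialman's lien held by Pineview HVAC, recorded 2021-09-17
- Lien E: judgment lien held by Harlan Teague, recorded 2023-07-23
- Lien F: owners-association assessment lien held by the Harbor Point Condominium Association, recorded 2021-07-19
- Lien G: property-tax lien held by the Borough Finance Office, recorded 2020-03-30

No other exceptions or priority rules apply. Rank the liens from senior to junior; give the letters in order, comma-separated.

F, B, C, G, A, D, E

First, effective dates: C's effective date is the deed date, 2020-03-25.
F, as an owners-association assessment lien, has superpriority and ranks first.
Remaining liens by effective date: B (2020-02-13), C (2020-03-25), G (2020-03-30), A (2020-11-05), D (2021-09-17), E (2023-07-23).
E already ranks below A; the subordination has no effect.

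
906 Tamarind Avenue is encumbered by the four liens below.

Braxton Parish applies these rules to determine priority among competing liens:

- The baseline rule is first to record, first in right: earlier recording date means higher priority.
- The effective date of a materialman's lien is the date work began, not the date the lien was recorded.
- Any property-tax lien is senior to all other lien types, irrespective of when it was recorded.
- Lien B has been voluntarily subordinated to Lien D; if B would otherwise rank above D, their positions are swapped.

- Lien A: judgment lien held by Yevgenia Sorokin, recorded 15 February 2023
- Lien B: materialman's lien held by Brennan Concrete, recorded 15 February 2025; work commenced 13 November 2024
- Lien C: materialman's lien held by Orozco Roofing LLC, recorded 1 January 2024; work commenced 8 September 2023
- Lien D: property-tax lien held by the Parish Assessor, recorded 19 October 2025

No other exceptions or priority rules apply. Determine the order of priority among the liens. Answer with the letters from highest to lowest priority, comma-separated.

D, A, C, B

Adjusting effective dates: B relates back to 13 November 2024 (work commenced); C relates back to 8 September 2023 (work commenced).
D is a property-tax lien, so it outranks all other liens regardless of date.
The other liens, earliest effective date first: A (15 February 2023), C (8 September 2023), B (13 November 2024).
B already ranks below D; the subordination has no effect.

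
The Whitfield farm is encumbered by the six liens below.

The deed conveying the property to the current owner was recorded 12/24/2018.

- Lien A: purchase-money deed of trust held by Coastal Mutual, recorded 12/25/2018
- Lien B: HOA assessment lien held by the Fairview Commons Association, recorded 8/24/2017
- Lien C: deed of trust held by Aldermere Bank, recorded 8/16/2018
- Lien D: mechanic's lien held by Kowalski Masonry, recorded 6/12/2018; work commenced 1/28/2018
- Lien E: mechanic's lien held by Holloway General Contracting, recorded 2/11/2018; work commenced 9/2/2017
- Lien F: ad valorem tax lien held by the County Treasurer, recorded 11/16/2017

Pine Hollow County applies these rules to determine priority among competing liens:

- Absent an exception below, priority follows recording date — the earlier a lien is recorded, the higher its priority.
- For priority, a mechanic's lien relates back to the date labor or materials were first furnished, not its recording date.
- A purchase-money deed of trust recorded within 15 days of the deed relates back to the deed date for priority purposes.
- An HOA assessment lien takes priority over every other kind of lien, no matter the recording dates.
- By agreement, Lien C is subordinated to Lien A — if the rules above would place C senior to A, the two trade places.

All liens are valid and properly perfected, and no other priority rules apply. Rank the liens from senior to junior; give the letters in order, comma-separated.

First, effective dates: A was recorded within the 15-day window, so its effective date is the deed date 12/24/2018; D is treated as recorded 1/28/2018, the work-commencement date; E is treated as recorded 9/2/2017, the work-commencement date.
B is an HOA assessment lien, so it outranks all other liens regardless of date.
Remaining liens by effective date: E (9/2/2017), F (11/16/2017), D (1/28/2018), C (8/16/2018), A (12/24/2018).
Because C would otherwise rank above A, the subordination swaps them.

B, E, F, D, A, C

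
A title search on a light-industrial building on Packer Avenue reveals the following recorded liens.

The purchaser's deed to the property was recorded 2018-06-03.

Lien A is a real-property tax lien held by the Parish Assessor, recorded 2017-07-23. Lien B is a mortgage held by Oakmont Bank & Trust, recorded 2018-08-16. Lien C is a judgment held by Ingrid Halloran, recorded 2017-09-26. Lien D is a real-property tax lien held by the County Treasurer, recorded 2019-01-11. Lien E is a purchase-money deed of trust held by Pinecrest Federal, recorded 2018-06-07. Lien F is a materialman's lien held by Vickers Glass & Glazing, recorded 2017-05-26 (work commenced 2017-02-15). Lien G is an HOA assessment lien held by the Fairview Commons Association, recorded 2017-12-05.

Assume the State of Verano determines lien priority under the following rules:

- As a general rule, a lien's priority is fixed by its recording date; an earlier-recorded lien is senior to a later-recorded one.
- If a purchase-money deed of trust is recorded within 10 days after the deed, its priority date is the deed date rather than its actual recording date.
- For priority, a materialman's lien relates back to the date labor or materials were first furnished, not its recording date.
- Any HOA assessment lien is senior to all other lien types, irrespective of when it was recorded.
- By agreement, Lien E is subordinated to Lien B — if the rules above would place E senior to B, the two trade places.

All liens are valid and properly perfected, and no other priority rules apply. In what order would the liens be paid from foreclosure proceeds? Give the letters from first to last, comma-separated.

G, F, A, C, B, E, D

Adjusting effective dates: E relates back to the deed date 2018-06-03; F relates back to 2017-02-15 (work commenced).
As an HOA assessment lien, G is senior to every other lien.
The other liens, earliest effective date first: F (2017-02-15), A (2017-07-23), C (2017-09-26), E (2018-06-03), B (2018-08-16), D (2019-01-11).
Because E would otherwise rank above B, the subordination swaps them.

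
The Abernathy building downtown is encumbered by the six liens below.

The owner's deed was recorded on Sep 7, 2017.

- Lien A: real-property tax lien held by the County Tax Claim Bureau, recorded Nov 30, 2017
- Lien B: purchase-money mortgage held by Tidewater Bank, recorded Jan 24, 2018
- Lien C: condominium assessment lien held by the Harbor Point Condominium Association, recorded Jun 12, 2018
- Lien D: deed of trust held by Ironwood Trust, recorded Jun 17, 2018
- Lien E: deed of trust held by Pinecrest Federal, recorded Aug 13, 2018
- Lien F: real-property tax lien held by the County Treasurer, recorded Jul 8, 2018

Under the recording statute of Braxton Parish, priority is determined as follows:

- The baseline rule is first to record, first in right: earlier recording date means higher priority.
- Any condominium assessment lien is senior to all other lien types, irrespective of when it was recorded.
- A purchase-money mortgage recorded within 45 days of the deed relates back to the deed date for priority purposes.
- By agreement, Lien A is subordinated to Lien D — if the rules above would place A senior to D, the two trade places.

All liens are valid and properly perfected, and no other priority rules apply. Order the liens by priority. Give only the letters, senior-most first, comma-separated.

Effective dates: B missed the 45-day window (139 days after the deed), so its recording date stands.
As a condominium assessment lien, C is senior to every other lien.
Remaining liens by effective date: A (Nov 30, 2017), B (Jan 24, 2018), D (Jun 17, 2018), F (Jul 8, 2018), E (Aug 13, 2018).
Because A would otherwise rank above D, the subordination swaps them.

C, D, B, A, F, E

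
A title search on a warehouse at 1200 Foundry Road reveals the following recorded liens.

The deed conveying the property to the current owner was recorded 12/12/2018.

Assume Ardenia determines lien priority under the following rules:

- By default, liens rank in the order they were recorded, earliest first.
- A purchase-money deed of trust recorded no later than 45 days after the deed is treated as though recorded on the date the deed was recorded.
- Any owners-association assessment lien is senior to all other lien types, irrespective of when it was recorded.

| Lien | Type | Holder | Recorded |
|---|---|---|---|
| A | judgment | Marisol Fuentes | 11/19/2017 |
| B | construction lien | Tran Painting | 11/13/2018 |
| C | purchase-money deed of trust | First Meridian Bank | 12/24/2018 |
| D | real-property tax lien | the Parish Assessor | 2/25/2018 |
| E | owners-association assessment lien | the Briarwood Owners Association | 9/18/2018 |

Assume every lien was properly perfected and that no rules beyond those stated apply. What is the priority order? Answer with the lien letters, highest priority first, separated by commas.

Effective dates: C relates back to the deed date 12/12/2018.
E is an owners-association assessment lien and takes priority over every other lien.
Ordering the rest by effective date: A (11/19/2017), D (2/25/2018), B (11/13/2018), C (12/12/2018).

E, A, D, B, C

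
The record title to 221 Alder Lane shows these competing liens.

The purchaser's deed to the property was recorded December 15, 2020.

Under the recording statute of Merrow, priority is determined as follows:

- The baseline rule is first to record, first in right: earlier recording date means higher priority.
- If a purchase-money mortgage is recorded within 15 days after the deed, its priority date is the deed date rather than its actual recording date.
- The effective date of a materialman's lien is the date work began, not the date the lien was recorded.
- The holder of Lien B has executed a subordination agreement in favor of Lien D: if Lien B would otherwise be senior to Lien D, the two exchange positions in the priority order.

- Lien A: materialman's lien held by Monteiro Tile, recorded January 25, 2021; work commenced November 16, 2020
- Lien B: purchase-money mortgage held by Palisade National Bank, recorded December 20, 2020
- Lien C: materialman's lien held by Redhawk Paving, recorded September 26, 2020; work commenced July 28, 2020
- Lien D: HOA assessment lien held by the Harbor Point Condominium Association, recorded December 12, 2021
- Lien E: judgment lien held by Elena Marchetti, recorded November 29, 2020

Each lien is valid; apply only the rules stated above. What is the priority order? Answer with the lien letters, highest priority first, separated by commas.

C, A, E, D, B

Adjusting effective dates: A's effective date is November 16, 2020, when work began; B's effective date is the deed date, December 15, 2020; C is treated as recorded July 28, 2020, the work-commencement date.
By effective date: C (July 28, 2020), A (November 16, 2020), E (November 29, 2020), B (December 15, 2020), D (December 12, 2021).
The subordination applies — B was senior to D — so B and D swap.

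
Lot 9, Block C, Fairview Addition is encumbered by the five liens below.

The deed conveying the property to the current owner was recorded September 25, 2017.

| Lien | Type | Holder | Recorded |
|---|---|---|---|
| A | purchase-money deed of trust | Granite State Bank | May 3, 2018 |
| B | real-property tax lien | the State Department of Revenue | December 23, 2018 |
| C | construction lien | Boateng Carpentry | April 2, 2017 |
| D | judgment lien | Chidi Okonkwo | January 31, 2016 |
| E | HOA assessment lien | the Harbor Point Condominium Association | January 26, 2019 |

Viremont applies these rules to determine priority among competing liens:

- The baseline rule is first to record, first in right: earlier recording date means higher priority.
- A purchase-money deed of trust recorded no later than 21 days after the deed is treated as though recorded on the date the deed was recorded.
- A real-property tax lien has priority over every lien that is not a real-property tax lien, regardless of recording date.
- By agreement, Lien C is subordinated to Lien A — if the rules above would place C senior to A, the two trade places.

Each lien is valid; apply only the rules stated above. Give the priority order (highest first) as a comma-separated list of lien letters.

Effective dates: A was recorded 220 days after the deed, outside the 21-day window, so it keeps its recording date.
B, as a real-property tax lien, has superpriority and ranks first.
The other liens, earliest effective date first: D (January 31, 2016), C (April 2, 2017), A (May 3, 2018), E (January 26, 2019).
C would otherwise be senior to A, so under the subordination agreement C and A exchange positions.

B, D, A, C, E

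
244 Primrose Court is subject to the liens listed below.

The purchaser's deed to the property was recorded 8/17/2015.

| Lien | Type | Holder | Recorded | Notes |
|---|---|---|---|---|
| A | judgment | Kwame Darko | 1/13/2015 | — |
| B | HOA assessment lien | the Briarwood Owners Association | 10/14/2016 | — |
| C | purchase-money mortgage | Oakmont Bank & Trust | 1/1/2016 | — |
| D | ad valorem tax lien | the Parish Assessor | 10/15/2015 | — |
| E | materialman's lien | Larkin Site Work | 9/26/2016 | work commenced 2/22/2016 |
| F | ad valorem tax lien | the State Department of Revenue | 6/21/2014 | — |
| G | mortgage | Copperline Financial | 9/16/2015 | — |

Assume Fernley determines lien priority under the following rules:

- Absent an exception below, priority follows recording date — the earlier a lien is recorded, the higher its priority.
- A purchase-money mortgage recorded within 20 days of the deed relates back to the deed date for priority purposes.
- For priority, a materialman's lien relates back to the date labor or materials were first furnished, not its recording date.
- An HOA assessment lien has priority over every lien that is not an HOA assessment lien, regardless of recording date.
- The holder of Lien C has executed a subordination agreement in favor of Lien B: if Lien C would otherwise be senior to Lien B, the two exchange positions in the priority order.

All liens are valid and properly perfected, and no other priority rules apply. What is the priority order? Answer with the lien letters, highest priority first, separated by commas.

Effective dates: C missed the 20-day window (137 days after the deed), so its recording date stands; E's effective date is 2/22/2016, when work began.
B, as an HOA assessment lien, has superpriority and ranks first.
The other liens, earliest effective date first: F (6/21/2014), A (1/13/2015), G (9/16/2015), D (10/15/2015), C (1/1/2016), E (2/22/2016).
C is already junior to B, so the subordination agreement changes nothing.

B, F, A, G, D, C, E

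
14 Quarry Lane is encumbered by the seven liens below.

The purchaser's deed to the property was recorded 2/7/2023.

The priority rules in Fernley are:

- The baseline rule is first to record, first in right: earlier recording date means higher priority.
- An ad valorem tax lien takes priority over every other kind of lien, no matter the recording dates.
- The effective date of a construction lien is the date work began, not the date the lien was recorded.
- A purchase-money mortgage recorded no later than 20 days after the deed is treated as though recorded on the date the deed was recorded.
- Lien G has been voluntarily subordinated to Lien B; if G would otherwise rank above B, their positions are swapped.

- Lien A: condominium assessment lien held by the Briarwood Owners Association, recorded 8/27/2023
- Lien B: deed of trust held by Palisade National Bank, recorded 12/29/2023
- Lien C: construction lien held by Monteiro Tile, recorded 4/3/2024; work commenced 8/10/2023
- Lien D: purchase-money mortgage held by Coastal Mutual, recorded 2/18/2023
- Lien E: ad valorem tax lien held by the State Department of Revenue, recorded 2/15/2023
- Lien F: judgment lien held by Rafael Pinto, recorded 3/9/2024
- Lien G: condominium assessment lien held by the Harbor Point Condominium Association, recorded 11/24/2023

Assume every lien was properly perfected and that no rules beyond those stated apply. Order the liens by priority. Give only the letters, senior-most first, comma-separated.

Effective dates after the stated exceptions: C is treated as recorded 8/10/2023, the work-commencement date; D was recorded within the 20-day window, so its effective date is the deed date 2/7/2023.
E is an ad valorem tax lien and takes priority over every other lien.
The other liens, earliest effective date first: D (2/7/2023), C (8/10/2023), A (8/27/2023), G (11/24/2023), B (12/29/2023), F (3/9/2024).
G is senior to B before the subordination, so the two trade places.

E, D, C, A, B, G, F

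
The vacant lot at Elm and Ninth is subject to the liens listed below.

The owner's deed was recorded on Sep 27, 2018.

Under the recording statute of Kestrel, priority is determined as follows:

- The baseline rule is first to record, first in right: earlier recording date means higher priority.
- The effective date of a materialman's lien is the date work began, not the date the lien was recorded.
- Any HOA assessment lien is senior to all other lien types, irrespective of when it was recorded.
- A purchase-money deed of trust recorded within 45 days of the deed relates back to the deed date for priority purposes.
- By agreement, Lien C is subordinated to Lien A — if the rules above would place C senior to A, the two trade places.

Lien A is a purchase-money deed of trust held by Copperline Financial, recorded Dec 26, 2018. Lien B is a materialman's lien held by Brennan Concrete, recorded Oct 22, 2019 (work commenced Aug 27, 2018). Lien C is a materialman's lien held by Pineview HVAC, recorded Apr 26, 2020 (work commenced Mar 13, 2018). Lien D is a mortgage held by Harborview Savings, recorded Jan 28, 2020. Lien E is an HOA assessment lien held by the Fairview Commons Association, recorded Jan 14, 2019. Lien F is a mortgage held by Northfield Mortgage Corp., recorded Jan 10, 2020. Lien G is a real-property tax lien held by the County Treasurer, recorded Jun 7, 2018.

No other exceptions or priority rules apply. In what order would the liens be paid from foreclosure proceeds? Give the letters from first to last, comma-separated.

Effective dates: A missed the 45-day window (90 days after the deed), so its recording date stands; B's effective date is Aug 27, 2018, when work began; C's effective date is Mar 13, 2018, when work began.
As an HOA assessment lien, E is senior to every other lien.
Among the remaining liens, by effective date: C (Mar 13, 2018), G (Jun 7, 2018), B (Aug 27, 2018), A (Dec 26, 2018), F (Jan 10, 2020), D (Jan 28, 2020).
C is senior to A before the subordination, so the two trade places.

E, A, G, B, C, F, D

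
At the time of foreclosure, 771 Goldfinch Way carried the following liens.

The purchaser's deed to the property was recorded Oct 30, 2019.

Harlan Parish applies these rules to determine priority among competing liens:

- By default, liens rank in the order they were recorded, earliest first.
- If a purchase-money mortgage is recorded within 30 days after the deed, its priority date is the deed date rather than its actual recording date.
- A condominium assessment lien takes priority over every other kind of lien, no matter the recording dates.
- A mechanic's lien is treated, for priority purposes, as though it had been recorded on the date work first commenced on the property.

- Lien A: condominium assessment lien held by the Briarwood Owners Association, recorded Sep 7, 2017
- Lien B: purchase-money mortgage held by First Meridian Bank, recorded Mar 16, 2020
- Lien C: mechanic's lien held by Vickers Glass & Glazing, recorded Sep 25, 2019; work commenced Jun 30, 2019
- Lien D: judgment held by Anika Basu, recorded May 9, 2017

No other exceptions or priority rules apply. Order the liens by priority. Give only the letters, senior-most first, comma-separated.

A, D, C, B

Effective dates after the stated exceptions: B missed the 30-day window (138 days after the deed), so its recording date stands; C relates back to Jun 30, 2019 (work commenced).
A is a condominium assessment lien and takes priority over every other lien.
Remaining liens by effective date: D (May 9, 2017), C (Jun 30, 2019), B (Mar 16, 2020).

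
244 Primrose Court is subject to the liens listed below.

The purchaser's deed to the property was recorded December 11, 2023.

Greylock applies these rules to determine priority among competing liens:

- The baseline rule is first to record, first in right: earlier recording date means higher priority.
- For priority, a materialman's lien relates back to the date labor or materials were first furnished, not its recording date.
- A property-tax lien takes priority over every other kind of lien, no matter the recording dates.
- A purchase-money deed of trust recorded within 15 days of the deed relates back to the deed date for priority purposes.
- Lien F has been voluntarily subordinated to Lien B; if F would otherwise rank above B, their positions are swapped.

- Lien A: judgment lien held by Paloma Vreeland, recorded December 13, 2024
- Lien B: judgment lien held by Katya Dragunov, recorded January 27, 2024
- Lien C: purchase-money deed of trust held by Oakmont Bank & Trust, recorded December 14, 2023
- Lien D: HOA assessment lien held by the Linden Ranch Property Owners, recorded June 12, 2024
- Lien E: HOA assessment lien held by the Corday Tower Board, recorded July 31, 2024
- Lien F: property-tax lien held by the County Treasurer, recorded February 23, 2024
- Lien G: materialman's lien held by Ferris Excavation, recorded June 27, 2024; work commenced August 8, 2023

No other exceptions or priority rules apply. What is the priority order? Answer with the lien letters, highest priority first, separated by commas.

Effective dates: C was recorded within the 15-day window, so its effective date is the deed date December 11, 2023; G is treated as recorded August 8, 2023, the work-commencement date.
F, as a property-tax lien, has superpriority and ranks first.
Among the remaining liens, by effective date: G (August 8, 2023), C (December 11, 2023), B (January 27, 2024), D (June 12, 2024), E (July 31, 2024), A (December 13, 2024).
F would otherwise be senior to B, so under the subordination agreement F and B exchange positions.

B, G, C, F, D, E, A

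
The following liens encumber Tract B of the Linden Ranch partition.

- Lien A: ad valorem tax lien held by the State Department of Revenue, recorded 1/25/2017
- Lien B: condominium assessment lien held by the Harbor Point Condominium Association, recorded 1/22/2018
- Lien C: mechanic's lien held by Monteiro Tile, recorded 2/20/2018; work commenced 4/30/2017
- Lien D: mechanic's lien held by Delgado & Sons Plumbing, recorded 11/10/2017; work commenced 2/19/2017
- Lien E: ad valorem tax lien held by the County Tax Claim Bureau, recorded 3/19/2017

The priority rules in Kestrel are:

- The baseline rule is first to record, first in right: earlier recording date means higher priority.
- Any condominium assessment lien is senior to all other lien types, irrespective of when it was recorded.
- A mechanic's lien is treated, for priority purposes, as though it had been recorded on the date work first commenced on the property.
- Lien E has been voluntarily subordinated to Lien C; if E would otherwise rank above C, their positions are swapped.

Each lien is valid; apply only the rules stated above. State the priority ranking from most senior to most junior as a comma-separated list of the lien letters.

B, A, D, C, E

Adjusting effective dates: C's effective date is 4/30/2017, when work began; D relates back to 2/19/2017 (work commenced).
B is a condominium assessment lien, so it outranks all other liens regardless of date.
Among the remaining liens, by effective date: A (1/25/2017), D (2/19/2017), E (3/19/2017), C (4/30/2017).
E would otherwise be senior to C, so under the subordination agreement E and C exchange positions.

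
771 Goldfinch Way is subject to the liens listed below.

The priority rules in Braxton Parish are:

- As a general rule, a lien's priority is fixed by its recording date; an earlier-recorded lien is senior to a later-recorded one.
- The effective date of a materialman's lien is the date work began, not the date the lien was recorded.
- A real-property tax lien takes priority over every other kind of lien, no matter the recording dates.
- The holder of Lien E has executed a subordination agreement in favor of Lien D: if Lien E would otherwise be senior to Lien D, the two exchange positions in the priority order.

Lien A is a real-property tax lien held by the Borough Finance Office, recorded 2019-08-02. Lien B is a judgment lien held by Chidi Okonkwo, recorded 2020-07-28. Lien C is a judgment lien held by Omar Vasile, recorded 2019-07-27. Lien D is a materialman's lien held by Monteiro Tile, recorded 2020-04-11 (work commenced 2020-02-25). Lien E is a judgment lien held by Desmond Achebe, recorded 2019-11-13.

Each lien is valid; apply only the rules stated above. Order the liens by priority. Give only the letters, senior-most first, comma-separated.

A, C, D, E, B

Effective dates after the stated exceptions: D's effective date is 2020-02-25, when work began.
A, as a real-property tax lien, has superpriority and ranks first.
Among the remaining liens, by effective date: C (2019-07-27), E (2019-11-13), D (2020-02-25), B (2020-07-28).
E is senior to D before the subordination, so the two trade places.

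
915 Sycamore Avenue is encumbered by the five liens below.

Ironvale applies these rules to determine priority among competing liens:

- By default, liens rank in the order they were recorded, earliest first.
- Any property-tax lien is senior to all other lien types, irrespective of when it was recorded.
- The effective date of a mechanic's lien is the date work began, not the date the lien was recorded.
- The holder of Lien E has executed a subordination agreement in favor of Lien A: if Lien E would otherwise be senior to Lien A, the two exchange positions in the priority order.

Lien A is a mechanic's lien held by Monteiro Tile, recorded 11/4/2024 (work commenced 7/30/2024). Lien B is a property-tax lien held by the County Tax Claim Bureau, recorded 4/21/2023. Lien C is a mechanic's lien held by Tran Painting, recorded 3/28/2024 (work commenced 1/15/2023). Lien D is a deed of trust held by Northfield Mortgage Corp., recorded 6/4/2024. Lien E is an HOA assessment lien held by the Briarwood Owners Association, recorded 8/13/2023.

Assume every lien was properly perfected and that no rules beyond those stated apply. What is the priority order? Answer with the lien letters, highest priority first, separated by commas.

Effective dates: A is treated as recorded 7/30/2024, the work-commencement date; C is treated as recorded 1/15/2023, the work-commencement date.
As a property-tax lien, B is senior to every other lien.
Remaining liens by effective date: C (1/15/2023), E (8/13/2023), D (6/4/2024), A (7/30/2024).
E is senior to A before the subordination, so the two trade places.

B, C, A, D, E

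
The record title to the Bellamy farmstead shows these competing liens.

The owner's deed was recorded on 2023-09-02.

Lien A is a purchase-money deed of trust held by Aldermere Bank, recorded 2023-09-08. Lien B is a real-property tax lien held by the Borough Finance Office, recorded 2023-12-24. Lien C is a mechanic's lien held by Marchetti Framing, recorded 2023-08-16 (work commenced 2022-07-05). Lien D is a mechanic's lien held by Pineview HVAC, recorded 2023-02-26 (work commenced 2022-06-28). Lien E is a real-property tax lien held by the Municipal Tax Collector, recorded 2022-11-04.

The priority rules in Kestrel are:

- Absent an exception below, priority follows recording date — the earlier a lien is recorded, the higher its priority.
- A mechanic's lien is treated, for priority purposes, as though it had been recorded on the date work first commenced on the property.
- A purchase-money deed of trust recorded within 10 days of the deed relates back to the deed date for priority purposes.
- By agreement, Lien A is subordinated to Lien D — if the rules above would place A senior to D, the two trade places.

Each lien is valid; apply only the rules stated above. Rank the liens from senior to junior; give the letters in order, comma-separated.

D, C, E, A, B

Effective dates: A was recorded within the 10-day window, so its effective date is the deed date 2023-09-02; C's effective date is 2022-07-05, when work began; D relates back to 2022-06-28 (work commenced).
By effective date: D (2022-06-28), C (2022-07-05), E (2022-11-04), A (2023-09-02), B (2023-12-24).
A already ranks below D; the subordination has no effect.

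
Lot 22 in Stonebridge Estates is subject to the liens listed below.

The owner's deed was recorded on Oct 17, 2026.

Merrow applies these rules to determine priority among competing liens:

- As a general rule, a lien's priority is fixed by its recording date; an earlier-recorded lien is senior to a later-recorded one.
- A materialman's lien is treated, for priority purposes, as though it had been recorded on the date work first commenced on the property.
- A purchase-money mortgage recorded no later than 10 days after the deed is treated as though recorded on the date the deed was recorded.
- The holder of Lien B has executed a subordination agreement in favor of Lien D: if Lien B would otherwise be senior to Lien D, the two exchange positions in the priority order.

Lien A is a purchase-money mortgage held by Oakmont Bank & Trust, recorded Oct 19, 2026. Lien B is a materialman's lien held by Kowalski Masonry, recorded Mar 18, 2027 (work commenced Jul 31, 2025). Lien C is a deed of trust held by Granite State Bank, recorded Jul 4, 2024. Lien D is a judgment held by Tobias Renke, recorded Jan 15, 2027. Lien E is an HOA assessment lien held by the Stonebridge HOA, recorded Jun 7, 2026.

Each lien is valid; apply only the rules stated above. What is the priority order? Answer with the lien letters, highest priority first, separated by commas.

Effective dates: A was recorded within the 10-day window, so its effective date is the deed date Oct 17, 2026; B is treated as recorded Jul 31, 2025, the work-commencement date.
By effective date: C (Jul 4, 2024), B (Jul 31, 2025), E (Jun 7, 2026), A (Oct 17, 2026), D (Jan 15, 2027).
B is senior to D before the subordination, so the two trade places.

C, D, E, A, B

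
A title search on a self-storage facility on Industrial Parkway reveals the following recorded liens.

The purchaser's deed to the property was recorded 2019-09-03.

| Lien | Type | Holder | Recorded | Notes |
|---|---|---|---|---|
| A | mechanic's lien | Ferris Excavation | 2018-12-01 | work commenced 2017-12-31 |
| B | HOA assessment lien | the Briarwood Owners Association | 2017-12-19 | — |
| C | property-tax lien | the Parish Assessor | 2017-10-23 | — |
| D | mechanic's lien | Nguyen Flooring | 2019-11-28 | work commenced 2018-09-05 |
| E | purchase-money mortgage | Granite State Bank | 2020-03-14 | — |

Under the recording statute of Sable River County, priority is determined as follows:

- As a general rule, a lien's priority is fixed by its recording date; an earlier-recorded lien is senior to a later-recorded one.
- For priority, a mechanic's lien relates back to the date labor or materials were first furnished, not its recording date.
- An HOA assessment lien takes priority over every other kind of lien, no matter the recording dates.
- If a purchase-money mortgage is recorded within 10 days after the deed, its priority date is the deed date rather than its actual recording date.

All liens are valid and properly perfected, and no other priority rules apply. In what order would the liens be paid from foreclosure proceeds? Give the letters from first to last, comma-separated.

Adjusting effective dates: A relates back to 2017-12-31 (work commenced); D is treated as recorded 2018-09-05, the work-commencement date; E missed the 10-day window (193 days after the deed), so its recording date stands.
B is an HOA assessment lien, so it outranks all other liens regardless of date.
Among the remaining liens, by effective date: C (2017-10-23), A (2017-12-31), D (2018-09-05), E (2020-03-14).

B, C, A, D, E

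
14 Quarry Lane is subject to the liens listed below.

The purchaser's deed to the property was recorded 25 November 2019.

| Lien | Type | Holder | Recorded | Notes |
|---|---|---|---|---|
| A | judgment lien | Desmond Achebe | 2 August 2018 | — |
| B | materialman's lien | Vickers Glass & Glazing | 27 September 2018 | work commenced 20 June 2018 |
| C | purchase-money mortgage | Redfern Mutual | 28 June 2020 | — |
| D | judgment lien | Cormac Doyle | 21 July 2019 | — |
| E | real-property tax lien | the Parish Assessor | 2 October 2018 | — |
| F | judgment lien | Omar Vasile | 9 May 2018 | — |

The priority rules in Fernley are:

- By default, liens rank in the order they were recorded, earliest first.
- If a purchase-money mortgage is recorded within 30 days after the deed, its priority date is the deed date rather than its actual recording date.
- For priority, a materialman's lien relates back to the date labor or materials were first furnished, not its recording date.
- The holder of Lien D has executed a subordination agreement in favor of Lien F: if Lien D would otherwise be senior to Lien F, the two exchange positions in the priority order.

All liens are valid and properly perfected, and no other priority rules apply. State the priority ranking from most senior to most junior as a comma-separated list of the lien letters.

F, B, A, E, D, C

Adjusting effective dates: B is treated as recorded 20 June 2018, the work-commencement date; C was recorded 216 days after the deed, outside the 30-day window, so it keeps its recording date.
By effective date, earliest first: F (9 May 2018), B (20 June 2018), A (2 August 2018), E (2 October 2018), D (21 July 2019), C (28 June 2020).
Since D is not senior to F, the subordination leaves the order unchanged.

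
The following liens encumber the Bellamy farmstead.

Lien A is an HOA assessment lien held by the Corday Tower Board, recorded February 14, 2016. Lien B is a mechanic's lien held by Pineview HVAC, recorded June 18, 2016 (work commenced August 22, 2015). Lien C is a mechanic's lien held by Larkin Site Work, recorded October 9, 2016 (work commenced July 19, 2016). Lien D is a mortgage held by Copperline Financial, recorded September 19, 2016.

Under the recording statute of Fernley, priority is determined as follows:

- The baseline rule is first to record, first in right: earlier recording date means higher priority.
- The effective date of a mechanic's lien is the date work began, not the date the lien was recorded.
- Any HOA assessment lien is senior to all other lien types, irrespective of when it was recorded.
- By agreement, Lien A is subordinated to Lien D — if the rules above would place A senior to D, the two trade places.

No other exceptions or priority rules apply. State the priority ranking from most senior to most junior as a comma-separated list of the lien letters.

First, effective dates: B relates back to August 22, 2015 (work commenced); C is treated as recorded July 19, 2016, the work-commencement date.
A, as an HOA assessment lien, has superpriority and ranks first.
Among the remaining liens, by effective date: B (August 22, 2015), C (July 19, 2016), D (September 19, 2016).
Because A would otherwise rank above D, the subordination swaps them.

D, B, C, A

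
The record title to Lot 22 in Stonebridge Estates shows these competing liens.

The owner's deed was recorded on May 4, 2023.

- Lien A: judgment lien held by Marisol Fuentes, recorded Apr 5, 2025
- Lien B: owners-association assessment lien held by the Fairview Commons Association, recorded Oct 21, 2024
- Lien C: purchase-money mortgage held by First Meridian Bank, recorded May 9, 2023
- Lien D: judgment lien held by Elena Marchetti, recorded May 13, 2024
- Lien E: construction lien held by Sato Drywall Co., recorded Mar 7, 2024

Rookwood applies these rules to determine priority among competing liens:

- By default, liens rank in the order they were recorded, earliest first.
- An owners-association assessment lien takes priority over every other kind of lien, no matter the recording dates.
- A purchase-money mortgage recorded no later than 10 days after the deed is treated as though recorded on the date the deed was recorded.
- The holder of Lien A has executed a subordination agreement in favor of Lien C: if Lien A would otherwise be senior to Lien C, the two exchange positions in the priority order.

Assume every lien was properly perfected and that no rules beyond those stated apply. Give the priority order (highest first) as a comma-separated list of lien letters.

B, C, E, D, A

First, effective dates: C relates back to the deed date May 4, 2023.
As an owners-association assessment lien, B is senior to every other lien.
The other liens, earliest effective date first: C (May 4, 2023), E (Mar 7, 2024), D (May 13, 2024), A (Apr 5, 2025).
A is already junior to C, so the subordination agreement changes nothing.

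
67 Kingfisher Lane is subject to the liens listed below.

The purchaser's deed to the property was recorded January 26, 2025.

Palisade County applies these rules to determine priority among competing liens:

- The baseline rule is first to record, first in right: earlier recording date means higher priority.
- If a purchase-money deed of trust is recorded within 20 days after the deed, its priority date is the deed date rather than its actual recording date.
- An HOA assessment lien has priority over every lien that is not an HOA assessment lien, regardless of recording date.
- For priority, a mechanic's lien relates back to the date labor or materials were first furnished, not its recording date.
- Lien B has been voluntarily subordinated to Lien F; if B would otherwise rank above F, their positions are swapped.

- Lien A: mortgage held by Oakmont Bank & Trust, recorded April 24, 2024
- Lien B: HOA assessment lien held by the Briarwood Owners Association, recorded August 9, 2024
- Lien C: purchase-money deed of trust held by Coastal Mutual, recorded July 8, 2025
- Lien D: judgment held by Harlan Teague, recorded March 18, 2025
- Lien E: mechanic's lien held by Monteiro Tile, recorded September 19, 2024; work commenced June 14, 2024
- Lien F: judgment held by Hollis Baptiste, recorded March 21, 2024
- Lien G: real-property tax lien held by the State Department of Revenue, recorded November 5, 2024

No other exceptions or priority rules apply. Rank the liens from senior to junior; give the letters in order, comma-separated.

F, B, A, E, G, D, C

Effective dates: C missed the 20-day window (163 days after the deed), so its recording date stands; E relates back to June 14, 2024 (work commenced).
B is an HOA assessment lien and takes priority over every other lien.
The other liens, earliest effective date first: F (March 21, 2024), A (April 24, 2024), E (June 14, 2024), G (November 5, 2024), D (March 18, 2025), C (July 8, 2025).
Because B would otherwise rank above F, the subordination swaps them.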